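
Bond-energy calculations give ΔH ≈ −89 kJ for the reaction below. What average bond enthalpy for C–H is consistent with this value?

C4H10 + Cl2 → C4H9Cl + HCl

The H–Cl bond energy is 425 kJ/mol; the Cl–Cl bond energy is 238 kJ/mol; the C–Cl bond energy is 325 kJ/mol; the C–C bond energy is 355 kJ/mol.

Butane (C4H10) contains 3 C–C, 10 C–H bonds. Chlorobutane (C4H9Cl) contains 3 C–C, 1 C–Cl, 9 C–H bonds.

D(C–H) ≈ 423 kJ/mol

Let D be the C–H bond energy.
Σ(broken) = 3×355 + 10×D + 1×238 = 1303 + 10D
Σ(formed) = 3×355 + 1×325 + 9×D + 1×425 = 1815 + 9D
ΔH = Σ(broken) − Σ(formed) = (1303 + 10D) − (1815 + 9D) = −512 + D
Setting this equal to −89 kJ gives D = 423 kJ/mol.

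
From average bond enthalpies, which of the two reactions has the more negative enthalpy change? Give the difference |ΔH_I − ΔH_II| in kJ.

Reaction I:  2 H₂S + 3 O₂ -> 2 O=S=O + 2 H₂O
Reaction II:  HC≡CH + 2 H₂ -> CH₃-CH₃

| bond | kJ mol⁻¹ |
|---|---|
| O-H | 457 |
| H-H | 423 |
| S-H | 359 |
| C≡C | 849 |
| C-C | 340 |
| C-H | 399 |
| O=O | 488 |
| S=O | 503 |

Reaction I:
  Bonds broken (reactants):
    O=O: 3 × 488 = 1464
    S-H: 4 × 359 = 1436
    Σ(broken) = 2900 kJ
  Bonds formed (products):
    O-H: 4 × 457 = 1828
    S=O: 4 × 503 = 2012
    Σ(formed) = 3840 kJ
  ΔH_I = 2900 − 3840 = −940 kJ
Reaction II:
  Bonds broken (reactants):
    C≡C: 1 × 849 = 849
    C-H: 2 × 399 = 798
    H-H: 2 × 423 = 846
    Σ(broken) = 2493 kJ
  Bonds formed (products):
    C-C: 1 × 340 = 340
    C-H: 6 × 399 = 2394
    Σ(formed) = 2734 kJ
  ΔH_II = 2493 − 2734 = −241 kJ
ΔH_I − ΔH_II = −699 kJ, so reaction I has the more negative ΔH; |ΔH_I − ΔH_II| = 699 kJ.

Reaction I, by 699 kJ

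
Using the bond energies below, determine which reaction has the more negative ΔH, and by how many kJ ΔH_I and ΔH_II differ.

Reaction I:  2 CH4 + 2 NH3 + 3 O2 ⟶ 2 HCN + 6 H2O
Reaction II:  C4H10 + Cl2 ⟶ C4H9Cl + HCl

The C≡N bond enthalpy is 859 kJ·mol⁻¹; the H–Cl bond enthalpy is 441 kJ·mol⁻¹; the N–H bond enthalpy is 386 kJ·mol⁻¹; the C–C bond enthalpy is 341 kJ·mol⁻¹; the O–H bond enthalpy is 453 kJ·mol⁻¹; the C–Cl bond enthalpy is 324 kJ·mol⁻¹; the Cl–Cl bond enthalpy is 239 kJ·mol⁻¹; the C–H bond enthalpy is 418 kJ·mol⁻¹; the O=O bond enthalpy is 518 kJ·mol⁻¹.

Reaction I:
  Bonds broken (reactants):
    C–H: 8 × 418 = 3344
    N–H: 6 × 386 = 2316
    O=O: 3 × 518 = 1554
    Σ(broken) = 7214 kJ
  Bonds formed (products):
    C≡N: 2 × 859 = 1718
    C–H: 2 × 418 = 836
    O–H: 12 × 453 = 5436
    Σ(formed) = 7990 kJ
  ΔH_I = 7214 − 7990 = −776 kJ
Reaction II:
  Bonds broken (reactants):
    C–C: 3 × 341 = 1023
    C–H: 10 × 418 = 4180
    Cl–Cl: 1 × 239 = 239
    Σ(broken) = 5442 kJ
  Bonds formed (products):
    C–C: 3 × 341 = 1023
    C–Cl: 1 × 324 = 324
    C–H: 9 × 418 = 3762
    H–Cl: 1 × 441 = 441
    Σ(formed) = 5550 kJ
  ΔH_II = 5442 − 5550 = −108 kJ
ΔH_I − ΔH_II = −668 kJ, so reaction I has the more negative ΔH; |ΔH_I − ΔH_II| = 668 kJ.

Reaction I, by 668 kJ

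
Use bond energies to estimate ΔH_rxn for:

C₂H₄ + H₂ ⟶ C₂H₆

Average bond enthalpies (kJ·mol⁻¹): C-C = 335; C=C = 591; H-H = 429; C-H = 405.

Bonds broken (reactants):
  C-H: 4 × 405 = 1620
  C=C: 1 × 591 = 591
  H-H: 1 × 429 = 429
  Σ(broken) = 2640 kJ
Bonds formed (products):
  C-C: 1 × 335 = 335
  C-H: 6 × 405 = 2430
  Σ(formed) = 2765 kJ
ΔH = Σ(broken) − Σ(formed) = 2640 − 2765 = −125 kJ

ΔH ≈ −125 kJ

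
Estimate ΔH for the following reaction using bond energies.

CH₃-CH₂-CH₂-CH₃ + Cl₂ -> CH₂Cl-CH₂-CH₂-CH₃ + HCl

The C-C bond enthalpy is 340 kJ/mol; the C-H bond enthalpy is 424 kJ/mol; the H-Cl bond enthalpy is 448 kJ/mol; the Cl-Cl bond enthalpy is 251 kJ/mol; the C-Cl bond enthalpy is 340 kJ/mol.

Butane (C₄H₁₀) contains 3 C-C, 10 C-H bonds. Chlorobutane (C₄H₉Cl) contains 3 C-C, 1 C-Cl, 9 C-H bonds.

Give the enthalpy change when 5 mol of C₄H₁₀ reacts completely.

ΔH = −565 kJ

Bonds broken (reactants):
  C-C: 3 × 340 = 1020
  C-H: 10 × 424 = 4240
  Cl-Cl: 1 × 251 = 251
  Σ(broken) = 5511 kJ
Bonds formed (products):
  C-C: 3 × 340 = 1020
  C-Cl: 1 × 340 = 340
  C-H: 9 × 424 = 3816
  H-Cl: 1 × 448 = 448
  Σ(formed) = 5624 kJ
ΔH = Σ(broken) − Σ(formed) = 5511 − 5624 = −113 kJ
For 5× the reaction as written: 5 × (−113) = −565 kJ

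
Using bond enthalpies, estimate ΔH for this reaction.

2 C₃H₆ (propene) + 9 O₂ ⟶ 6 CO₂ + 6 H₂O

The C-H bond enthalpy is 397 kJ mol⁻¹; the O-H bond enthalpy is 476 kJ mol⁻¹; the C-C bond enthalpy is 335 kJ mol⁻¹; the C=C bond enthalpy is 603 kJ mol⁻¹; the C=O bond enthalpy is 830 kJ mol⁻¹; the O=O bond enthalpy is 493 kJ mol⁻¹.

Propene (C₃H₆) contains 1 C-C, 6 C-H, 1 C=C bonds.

Bonds broken (reactants):
  C-C: 2 × 335 = 670
  C-H: 12 × 397 = 4764
  C=C: 2 × 603 = 1206
  O=O: 9 × 493 = 4437
  Σ(broken) = 11077 kJ
Bonds formed (products):
  C=O: 12 × 830 = 9960
  O-H: 12 × 476 = 5712
  Σ(formed) = 15672 kJ
ΔH = Σ(broken) − Σ(formed) = 11077 − 15672 = −4595 kJ

ΔH ≈ −4595 kJ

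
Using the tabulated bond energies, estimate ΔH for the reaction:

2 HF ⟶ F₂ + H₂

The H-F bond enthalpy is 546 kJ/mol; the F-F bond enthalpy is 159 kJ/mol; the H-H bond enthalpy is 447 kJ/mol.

Bonds broken (reactants):
  H-F: 2 × 546 = 1092
  Σ(broken) = 1092 kJ
Bonds formed (products):
  F-F: 1 × 159 = 159
  H-H: 1 × 447 = 447
  Σ(formed) = 606 kJ
ΔH = Σ(broken) − Σ(formed) = 1092 − 606 = +486 kJ

ΔH ≈ +486 kJ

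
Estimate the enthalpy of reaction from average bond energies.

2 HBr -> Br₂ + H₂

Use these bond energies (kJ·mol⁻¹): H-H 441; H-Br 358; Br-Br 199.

Bonds broken (reactants):
  H-Br: 2 × 358 = 716
  Σ(broken) = 716 kJ
Bonds formed (products):
  Br-Br: 1 × 199 = 199
  H-H: 1 × 441 = 441
  Σ(formed) = 640 kJ
ΔH = Σ(broken) − Σ(formed) = 716 − 640 = +76 kJ

ΔH ≈ +76 kJ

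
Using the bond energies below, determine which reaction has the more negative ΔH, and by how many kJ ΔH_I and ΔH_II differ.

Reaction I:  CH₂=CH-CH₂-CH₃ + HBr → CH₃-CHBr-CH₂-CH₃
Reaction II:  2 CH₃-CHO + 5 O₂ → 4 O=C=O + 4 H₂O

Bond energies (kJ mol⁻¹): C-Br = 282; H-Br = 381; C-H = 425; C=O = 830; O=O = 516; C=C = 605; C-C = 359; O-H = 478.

Reaction I:
  Bonds broken (reactants):
    C-C: 2 × 359 = 718
    C-H: 8 × 425 = 3400
    C=C: 1 × 605 = 605
    H-Br: 1 × 381 = 381
    Σ(broken) = 5104 kJ
  Bonds formed (products):
    C-Br: 1 × 282 = 282
    C-C: 3 × 359 = 1077
    C-H: 9 × 425 = 3825
    Σ(formed) = 5184 kJ
  ΔH_I = 5104 − 5184 = −80 kJ
Reaction II:
  Bonds broken (reactants):
    C-C: 2 × 359 = 718
    C-H: 8 × 425 = 3400
    C=O: 2 × 830 = 1660
    O=O: 5 × 516 = 2580
    Σ(broken) = 8358 kJ
  Bonds formed (products):
    C=O: 8 × 830 = 6640
    O-H: 8 × 478 = 3824
    Σ(formed) = 10464 kJ
  ΔH_II = 8358 − 10464 = −2106 kJ
ΔH_I − ΔH_II = +2026 kJ, so reaction II has the more negative ΔH; |ΔH_I − ΔH_II| = 2026 kJ.

Reaction II, by 2026 kJ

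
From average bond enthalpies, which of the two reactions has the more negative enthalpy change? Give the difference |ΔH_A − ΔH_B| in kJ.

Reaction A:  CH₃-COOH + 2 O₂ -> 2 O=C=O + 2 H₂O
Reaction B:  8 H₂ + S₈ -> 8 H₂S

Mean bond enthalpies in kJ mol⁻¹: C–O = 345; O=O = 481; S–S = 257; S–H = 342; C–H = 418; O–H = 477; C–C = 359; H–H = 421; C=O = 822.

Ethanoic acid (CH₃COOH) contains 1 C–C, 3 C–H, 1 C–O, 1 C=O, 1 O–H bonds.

Reaction A:
  Bonds broken (reactants):
    C–C: 1 × 359 = 359
    C–H: 3 × 418 = 1254
    C–O: 1 × 345 = 345
    C=O: 1 × 822 = 822
    O–H: 1 × 477 = 477
    O=O: 2 × 481 = 962
    Σ(broken) = 4219 kJ
  Bonds formed (products):
    C=O: 4 × 822 = 3288
    O–H: 4 × 477 = 1908
    Σ(formed) = 5196 kJ
  ΔH_A = 4219 − 5196 = −977 kJ
Reaction B:
  Bonds broken (reactants):
    H–H: 8 × 421 = 3368
    S–S: 8 × 257 = 2056
    Σ(broken) = 5424 kJ
  Bonds formed (products):
    S–H: 16 × 342 = 5472
    Σ(formed) = 5472 kJ
  ΔH_B = 5424 − 5472 = −48 kJ
ΔH_A − ΔH_B = −929 kJ, so reaction A has the more negative ΔH; |ΔH_A − ΔH_B| = 929 kJ.

Reaction A, by 929 kJ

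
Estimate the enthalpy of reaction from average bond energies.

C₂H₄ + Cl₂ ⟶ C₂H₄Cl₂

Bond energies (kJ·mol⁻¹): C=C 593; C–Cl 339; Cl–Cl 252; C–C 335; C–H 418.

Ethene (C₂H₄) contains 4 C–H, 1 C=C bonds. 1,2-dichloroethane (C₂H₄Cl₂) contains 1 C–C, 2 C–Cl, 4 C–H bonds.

Bonds broken (reactants):
  C–H: 4 × 418 = 1672
  C=C: 1 × 593 = 593
  Cl–Cl: 1 × 252 = 252
  Σ(broken) = 2517 kJ
Bonds formed (products):
  C–C: 1 × 335 = 335
  C–Cl: 2 × 339 = 678
  C–H: 4 × 418 = 1672
  Σ(formed) = 2685 kJ
ΔH = Σ(broken) − Σ(formed) = 2517 − 2685 = −168 kJ

ΔH ≈ −168 kJ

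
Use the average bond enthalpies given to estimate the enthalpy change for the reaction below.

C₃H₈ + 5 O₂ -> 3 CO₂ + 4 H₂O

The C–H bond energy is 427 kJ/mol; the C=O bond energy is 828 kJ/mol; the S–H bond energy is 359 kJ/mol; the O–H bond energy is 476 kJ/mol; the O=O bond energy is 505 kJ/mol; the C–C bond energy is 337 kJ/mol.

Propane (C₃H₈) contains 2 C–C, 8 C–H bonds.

Bonds broken (reactants):
  C–C: 2 × 337 = 674
  C–H: 8 × 427 = 3416
  O=O: 5 × 505 = 2525
  Σ(broken) = 6615 kJ
Bonds formed (products):
  C=O: 6 × 828 = 4968
  O–H: 8 × 476 = 3808
  Σ(formed) = 8776 kJ
ΔH = Σ(broken) − Σ(formed) = 6615 − 8776 = −2161 kJ

ΔH ≈ −2161 kJ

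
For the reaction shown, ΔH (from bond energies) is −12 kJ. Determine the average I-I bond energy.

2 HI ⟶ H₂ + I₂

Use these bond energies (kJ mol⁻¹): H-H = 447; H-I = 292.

Let D be the I-I bond energy.
Σ(broken) = 2×292 = 584
Σ(formed) = 1×447 + 1×D = 447 + D
ΔH = Σ(broken) − Σ(formed) = (584) − (447 + D) = +137 − D
Setting this equal to −12 kJ gives D = 149 kJ/mol.

D(I-I) ≈ 149 kJ/mol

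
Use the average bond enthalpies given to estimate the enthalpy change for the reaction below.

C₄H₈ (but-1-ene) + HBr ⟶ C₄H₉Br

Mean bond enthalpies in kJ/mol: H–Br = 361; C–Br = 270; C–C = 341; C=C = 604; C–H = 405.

Bonds broken (reactants):
  C–C: 2 × 341 = 682
  C–H: 8 × 405 = 3240
  C=C: 1 × 604 = 604
  H–Br: 1 × 361 = 361
  Σ(broken) = 4887 kJ
Bonds formed (products):
  C–Br: 1 × 270 = 270
  C–C: 3 × 341 = 1023
  C–H: 9 × 405 = 3645
  Σ(formed) = 4938 kJ
ΔH = Σ(broken) − Σ(formed) = 4887 − 4938 = −51 kJ

ΔH ≈ −51 kJ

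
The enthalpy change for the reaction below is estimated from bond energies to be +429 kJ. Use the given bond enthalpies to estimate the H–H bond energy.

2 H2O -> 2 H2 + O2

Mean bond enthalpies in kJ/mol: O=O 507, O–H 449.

D(H–H) ≈ 430 kJ/mol

Let D be the H–H bond energy.
Σ(broken) = 4×449 = 1796
Σ(formed) = 2×D + 1×507 = 507 + 2D
ΔH = Σ(broken) − Σ(formed) = (1796) − (507 + 2D) = +1289 − 2D
Setting this equal to +429 kJ gives 2D = 860, so D = 430 kJ/mol.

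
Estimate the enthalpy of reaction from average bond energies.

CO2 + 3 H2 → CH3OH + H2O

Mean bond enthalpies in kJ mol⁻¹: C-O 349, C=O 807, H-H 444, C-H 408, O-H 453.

Bonds broken (reactants):
  C=O: 2 × 807 = 1614
  H-H: 3 × 444 = 1332
  Σ(broken) = 2946 kJ
Bonds formed (products):
  C-H: 3 × 408 = 1224
  C-O: 1 × 349 = 349
  O-H: 3 × 453 = 1359
  Σ(formed) = 2932 kJ
ΔH = Σ(broken) − Σ(formed) = 2946 − 2932 = +14 kJ

ΔH ≈ +14 kJ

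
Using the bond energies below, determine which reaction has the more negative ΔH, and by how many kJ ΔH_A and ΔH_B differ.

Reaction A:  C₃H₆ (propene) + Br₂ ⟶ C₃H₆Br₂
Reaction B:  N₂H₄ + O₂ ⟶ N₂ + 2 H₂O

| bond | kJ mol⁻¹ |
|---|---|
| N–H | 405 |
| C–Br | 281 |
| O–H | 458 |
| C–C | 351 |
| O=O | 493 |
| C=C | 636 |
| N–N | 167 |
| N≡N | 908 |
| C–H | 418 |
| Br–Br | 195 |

Reaction A:
  Bonds broken (reactants):
    Br–Br: 1 × 195 = 195
    C–C: 1 × 351 = 351
    C–H: 6 × 418 = 2508
    C=C: 1 × 636 = 636
    Σ(broken) = 3690 kJ
  Bonds formed (products):
    C–Br: 2 × 281 = 562
    C–C: 2 × 351 = 702
    C–H: 6 × 418 = 2508
    Σ(formed) = 3772 kJ
  ΔH_A = 3690 − 3772 = −82 kJ
Reaction B:
  Bonds broken (reactants):
    N–H: 4 × 405 = 1620
    N–N: 1 × 167 = 167
    O=O: 1 × 493 = 493
    Σ(broken) = 2280 kJ
  Bonds formed (products):
    N≡N: 1 × 908 = 908
    O–H: 4 × 458 = 1832
    Σ(formed) = 2740 kJ
  ΔH_B = 2280 − 2740 = −460 kJ
ΔH_A − ΔH_B = +378 kJ, so reaction B has the more negative ΔH; |ΔH_A − ΔH_B| = 378 kJ.

Reaction B, by 378 kJ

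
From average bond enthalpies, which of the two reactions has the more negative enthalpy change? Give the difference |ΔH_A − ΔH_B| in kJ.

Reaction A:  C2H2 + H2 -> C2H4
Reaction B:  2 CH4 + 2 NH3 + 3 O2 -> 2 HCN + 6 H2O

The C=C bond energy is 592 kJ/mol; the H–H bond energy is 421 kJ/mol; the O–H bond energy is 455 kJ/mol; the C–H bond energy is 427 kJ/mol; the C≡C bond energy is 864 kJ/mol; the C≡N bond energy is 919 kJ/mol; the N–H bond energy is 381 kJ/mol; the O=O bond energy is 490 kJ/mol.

Reaction A:
  Bonds broken (reactants):
    C≡C: 1 × 864 = 864
    C–H: 2 × 427 = 854
    H–H: 1 × 421 = 421
    Σ(broken) = 2139 kJ
  Bonds formed (products):
    C–H: 4 × 427 = 1708
    C=C: 1 × 592 = 592
    Σ(formed) = 2300 kJ
  ΔH_A = 2139 − 2300 = −161 kJ
Reaction B:
  Bonds broken (reactants):
    C–H: 8 × 427 = 3416
    N–H: 6 × 381 = 2286
    O=O: 3 × 490 = 1470
    Σ(broken) = 7172 kJ
  Bonds formed (products):
    C≡N: 2 × 919 = 1838
    C–H: 2 × 427 = 854
    O–H: 12 × 455 = 5460
    Σ(formed) = 8152 kJ
  ΔH_B = 7172 − 8152 = −980 kJ
ΔH_A − ΔH_B = +819 kJ, so reaction B has the more negative ΔH; |ΔH_A − ΔH_B| = 819 kJ.

Reaction B, by 819 kJ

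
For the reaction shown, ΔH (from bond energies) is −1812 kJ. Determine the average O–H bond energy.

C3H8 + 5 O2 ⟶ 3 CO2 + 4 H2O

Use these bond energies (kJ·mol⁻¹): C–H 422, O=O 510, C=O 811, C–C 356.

Let D be the O–H bond energy.
Σ(broken) = 2×356 + 8×422 + 5×510 = 6638
Σ(formed) = 6×811 + 8×D = 4866 + 8D
ΔH = Σ(broken) − Σ(formed) = (6638) − (4866 + 8D) = +1772 − 8D
Setting this equal to −1812 kJ gives 8D = 3584, so D = 448 kJ/mol.

D(O–H) ≈ 448 kJ/mol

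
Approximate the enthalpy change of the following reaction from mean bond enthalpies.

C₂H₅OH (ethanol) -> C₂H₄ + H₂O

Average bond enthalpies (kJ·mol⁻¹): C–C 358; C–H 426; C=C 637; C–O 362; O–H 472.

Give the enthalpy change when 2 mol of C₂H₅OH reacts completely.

ΔH = +74 kJ

Bonds broken (reactants):
  C–C: 1 × 358 = 358
  C–H: 5 × 426 = 2130
  C–O: 1 × 362 = 362
  O–H: 1 × 472 = 472
  Σ(broken) = 3322 kJ
Bonds formed (products):
  C–H: 4 × 426 = 1704
  C=C: 1 × 637 = 637
  O–H: 2 × 472 = 944
  Σ(formed) = 3285 kJ
ΔH = Σ(broken) − Σ(formed) = 3322 − 3285 = +37 kJ
For 2× the reaction as written: 2 × (+37) = +74 kJ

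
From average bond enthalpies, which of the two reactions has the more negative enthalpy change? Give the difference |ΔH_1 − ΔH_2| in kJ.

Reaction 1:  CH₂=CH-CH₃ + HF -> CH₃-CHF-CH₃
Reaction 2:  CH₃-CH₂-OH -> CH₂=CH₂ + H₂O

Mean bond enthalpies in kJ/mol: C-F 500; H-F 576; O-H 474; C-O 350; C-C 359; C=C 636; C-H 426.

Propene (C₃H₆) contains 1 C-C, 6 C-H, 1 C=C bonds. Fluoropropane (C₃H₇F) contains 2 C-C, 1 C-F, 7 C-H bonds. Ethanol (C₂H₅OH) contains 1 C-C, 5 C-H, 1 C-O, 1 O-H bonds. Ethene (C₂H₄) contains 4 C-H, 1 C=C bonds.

Reaction 1, by 98 kJ

Reaction 1:
  Bonds broken (reactants):
    C-C: 1 × 359 = 359
    C-H: 6 × 426 = 2556
    C=C: 1 × 636 = 636
    H-F: 1 × 576 = 576
    Σ(broken) = 4127 kJ
  Bonds formed (products):
    C-C: 2 × 359 = 718
    C-F: 1 × 500 = 500
    C-H: 7 × 426 = 2982
    Σ(formed) = 4200 kJ
  ΔH_1 = 4127 − 4200 = −73 kJ
Reaction 2:
  Bonds broken (reactants):
    C-C: 1 × 359 = 359
    C-H: 5 × 426 = 2130
    C-O: 1 × 350 = 350
    O-H: 1 × 474 = 474
    Σ(broken) = 3313 kJ
  Bonds formed (products):
    C-H: 4 × 426 = 1704
    C=C: 1 × 636 = 636
    O-H: 2 × 474 = 948
    Σ(formed) = 3288 kJ
  ΔH_2 = 3313 − 3288 = +25 kJ
ΔH_1 − ΔH_2 = −98 kJ, so reaction 1 has the more negative ΔH; |ΔH_1 − ΔH_2| = 98 kJ.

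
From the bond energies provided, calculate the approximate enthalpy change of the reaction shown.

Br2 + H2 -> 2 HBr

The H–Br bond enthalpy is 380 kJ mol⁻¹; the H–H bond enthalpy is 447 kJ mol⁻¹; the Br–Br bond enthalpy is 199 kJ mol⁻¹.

Bonds broken (reactants):
  Br–Br: 1 × 199 = 199
  H–H: 1 × 447 = 447
  Σ(broken) = 646 kJ
Bonds formed (products):
  H–Br: 2 × 380 = 760
  Σ(formed) = 760 kJ
ΔH = Σ(broken) − Σ(formed) = 646 − 760 = −114 kJ

ΔH ≈ −114 kJ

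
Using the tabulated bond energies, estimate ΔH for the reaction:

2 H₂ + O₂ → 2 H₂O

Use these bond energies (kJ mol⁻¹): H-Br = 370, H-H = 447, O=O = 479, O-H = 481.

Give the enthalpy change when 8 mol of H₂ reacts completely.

Bonds broken (reactants):
  H-H: 2 × 447 = 894
  O=O: 1 × 479 = 479
  Σ(broken) = 1373 kJ
Bonds formed (products):
  O-H: 4 × 481 = 1924
  Σ(formed) = 1924 kJ
ΔH = Σ(broken) − Σ(formed) = 1373 − 1924 = −551 kJ
For 4× the reaction as written: 4 × (−551) = −2204 kJ

ΔH = −2204 kJ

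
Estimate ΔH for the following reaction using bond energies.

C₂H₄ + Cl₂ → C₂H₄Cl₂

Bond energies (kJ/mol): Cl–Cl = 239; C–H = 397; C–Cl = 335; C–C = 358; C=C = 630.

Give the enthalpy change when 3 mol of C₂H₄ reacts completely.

ΔH = −477 kJ

Bonds broken (reactants):
  C–H: 4 × 397 = 1588
  C=C: 1 × 630 = 630
  Cl–Cl: 1 × 239 = 239
  Σ(broken) = 2457 kJ
Bonds formed (products):
  C–C: 1 × 358 = 358
  C–Cl: 2 × 335 = 670
  C–H: 4 × 397 = 1588
  Σ(formed) = 2616 kJ
ΔH = Σ(broken) − Σ(formed) = 2457 − 2616 = −159 kJ
For 3× the reaction as written: 3 × (−159) = −477 kJ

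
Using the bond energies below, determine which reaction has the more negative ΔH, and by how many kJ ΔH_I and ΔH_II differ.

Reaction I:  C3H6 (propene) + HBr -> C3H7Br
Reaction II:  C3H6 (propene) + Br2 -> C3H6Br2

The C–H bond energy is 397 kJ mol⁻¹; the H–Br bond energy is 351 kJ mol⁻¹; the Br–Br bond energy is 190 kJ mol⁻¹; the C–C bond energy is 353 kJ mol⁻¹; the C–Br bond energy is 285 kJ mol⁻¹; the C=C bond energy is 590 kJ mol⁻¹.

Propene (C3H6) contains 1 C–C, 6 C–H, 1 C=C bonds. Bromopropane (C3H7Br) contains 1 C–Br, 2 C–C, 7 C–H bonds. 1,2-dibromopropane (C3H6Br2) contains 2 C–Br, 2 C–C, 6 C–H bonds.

Reaction I:
  Bonds broken (reactants):
    C–C: 1 × 353 = 353
    C–H: 6 × 397 = 2382
    C=C: 1 × 590 = 590
    H–Br: 1 × 351 = 351
    Σ(broken) = 3676 kJ
  Bonds formed (products):
    C–Br: 1 × 285 = 285
    C–C: 2 × 353 = 706
    C–H: 7 × 397 = 2779
    Σ(formed) = 3770 kJ
  ΔH_I = 3676 − 3770 = −94 kJ
Reaction II:
  Bonds broken (reactants):
    Br–Br: 1 × 190 = 190
    C–C: 1 × 353 = 353
    C–H: 6 × 397 = 2382
    C=C: 1 × 590 = 590
    Σ(broken) = 3515 kJ
  Bonds formed (products):
    C–Br: 2 × 285 = 570
    C–C: 2 × 353 = 706
    C–H: 6 × 397 = 2382
    Σ(formed) = 3658 kJ
  ΔH_II = 3515 − 3658 = −143 kJ
ΔH_I − ΔH_II = +49 kJ, so reaction II has the more negative ΔH; |ΔH_I − ΔH_II| = 49 kJ.

Reaction II, by 49 kJ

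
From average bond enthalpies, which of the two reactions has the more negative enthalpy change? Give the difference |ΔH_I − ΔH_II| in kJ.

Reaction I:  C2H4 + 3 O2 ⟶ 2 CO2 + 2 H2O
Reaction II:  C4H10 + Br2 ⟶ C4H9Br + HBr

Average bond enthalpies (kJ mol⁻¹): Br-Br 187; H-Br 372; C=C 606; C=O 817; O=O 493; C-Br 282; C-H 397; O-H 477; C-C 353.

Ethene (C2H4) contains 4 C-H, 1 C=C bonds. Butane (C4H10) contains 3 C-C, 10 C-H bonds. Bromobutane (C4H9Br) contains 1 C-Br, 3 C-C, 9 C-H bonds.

Reaction I, by 1433 kJ

Reaction I:
  Bonds broken (reactants):
    C-H: 4 × 397 = 1588
    C=C: 1 × 606 = 606
    O=O: 3 × 493 = 1479
    Σ(broken) = 3673 kJ
  Bonds formed (products):
    C=O: 4 × 817 = 3268
    O-H: 4 × 477 = 1908
    Σ(formed) = 5176 kJ
  ΔH_I = 3673 − 5176 = −1503 kJ
Reaction II:
  Bonds broken (reactants):
    Br-Br: 1 × 187 = 187
    C-C: 3 × 353 = 1059
    C-H: 10 × 397 = 3970
    Σ(broken) = 5216 kJ
  Bonds formed (products):
    C-Br: 1 × 282 = 282
    C-C: 3 × 353 = 1059
    C-H: 9 × 397 = 3573
    H-Br: 1 × 372 = 372
    Σ(formed) = 5286 kJ
  ΔH_II = 5216 − 5286 = −70 kJ
ΔH_I − ΔH_II = −1433 kJ, so reaction I has the more negative ΔH; |ΔH_I − ΔH_II| = 1433 kJ.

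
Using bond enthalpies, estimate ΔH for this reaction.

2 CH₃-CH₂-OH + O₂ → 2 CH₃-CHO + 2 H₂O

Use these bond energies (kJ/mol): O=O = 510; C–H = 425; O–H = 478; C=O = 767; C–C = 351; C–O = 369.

ΔH ≈ −392 kJ

Bonds broken (reactants):
  C–C: 2 × 351 = 702
  C–H: 10 × 425 = 4250
  C–O: 2 × 369 = 738
  O–H: 2 × 478 = 956
  O=O: 1 × 510 = 510
  Σ(broken) = 7156 kJ
Bonds formed (products):
  C–C: 2 × 351 = 702
  C–H: 8 × 425 = 3400
  C=O: 2 × 767 = 1534
  O–H: 4 × 478 = 1912
  Σ(formed) = 7548 kJ
ΔH = Σ(broken) − Σ(formed) = 7156 − 7548 = −392 kJ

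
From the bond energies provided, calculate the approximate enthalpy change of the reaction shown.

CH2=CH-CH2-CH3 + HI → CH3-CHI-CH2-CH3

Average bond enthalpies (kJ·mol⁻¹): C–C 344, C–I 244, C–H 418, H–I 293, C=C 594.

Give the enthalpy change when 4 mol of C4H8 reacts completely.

Bonds broken (reactants):
  C–C: 2 × 344 = 688
  C–H: 8 × 418 = 3344
  C=C: 1 × 594 = 594
  H–I: 1 × 293 = 293
  Σ(broken) = 4919 kJ
Bonds formed (products):
  C–C: 3 × 344 = 1032
  C–H: 9 × 418 = 3762
  C–I: 1 × 244 = 244
  Σ(formed) = 5038 kJ
ΔH = Σ(broken) − Σ(formed) = 4919 − 5038 = −119 kJ
For 4× the reaction as written: 4 × (−119) = −476 kJ

ΔH = −476 kJ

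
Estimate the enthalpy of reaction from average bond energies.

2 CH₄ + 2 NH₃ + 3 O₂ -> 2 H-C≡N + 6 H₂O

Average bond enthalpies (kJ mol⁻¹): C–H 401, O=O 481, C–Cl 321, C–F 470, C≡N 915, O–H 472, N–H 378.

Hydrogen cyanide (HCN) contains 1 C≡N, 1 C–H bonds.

ΔH ≈ −1377 kJ

Bonds broken (reactants):
  C–H: 8 × 401 = 3208
  N–H: 6 × 378 = 2268
  O=O: 3 × 481 = 1443
  Σ(broken) = 6919 kJ
Bonds formed (products):
  C≡N: 2 × 915 = 1830
  C–H: 2 × 401 = 802
  O–H: 12 × 472 = 5664
  Σ(formed) = 8296 kJ
ΔH = Σ(broken) − Σ(formed) = 6919 − 8296 = −1377 kJ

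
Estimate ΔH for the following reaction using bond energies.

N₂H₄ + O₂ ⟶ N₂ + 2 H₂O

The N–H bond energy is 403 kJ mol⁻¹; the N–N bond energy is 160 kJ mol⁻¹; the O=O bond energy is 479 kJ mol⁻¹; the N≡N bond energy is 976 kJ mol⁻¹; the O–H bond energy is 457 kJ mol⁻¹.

ΔH ≈ −553 kJ

Bonds broken (reactants):
  N–H: 4 × 403 = 1612
  N–N: 1 × 160 = 160
  O=O: 1 × 479 = 479
  Σ(broken) = 2251 kJ
Bonds formed (products):
  N≡N: 1 × 976 = 976
  O–H: 4 × 457 = 1828
  Σ(formed) = 2804 kJ
ΔH = Σ(broken) − Σ(formed) = 2251 − 2804 = −553 kJ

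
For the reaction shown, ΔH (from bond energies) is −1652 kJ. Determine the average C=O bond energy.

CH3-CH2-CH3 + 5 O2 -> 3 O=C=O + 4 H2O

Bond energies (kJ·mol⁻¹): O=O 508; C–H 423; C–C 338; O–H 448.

Let D be the C=O bond energy.
Σ(broken) = 2×338 + 8×423 + 5×508 = 6600
Σ(formed) = 6×D + 8×448 = 3584 + 6D
ΔH = Σ(broken) − Σ(formed) = (6600) − (3584 + 6D) = +3016 − 6D
Setting this equal to −1652 kJ gives 6D = 4668, so D = 778 kJ/mol.

D(C=O) ≈ 778 kJ/mol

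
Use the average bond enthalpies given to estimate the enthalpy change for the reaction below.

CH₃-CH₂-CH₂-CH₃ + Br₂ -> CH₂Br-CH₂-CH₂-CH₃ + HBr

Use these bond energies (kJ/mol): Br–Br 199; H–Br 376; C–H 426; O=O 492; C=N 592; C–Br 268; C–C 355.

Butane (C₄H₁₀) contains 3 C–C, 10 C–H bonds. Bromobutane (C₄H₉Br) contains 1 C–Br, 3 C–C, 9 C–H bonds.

ΔH ≈ −19 kJ

Bonds broken (reactants):
  Br–Br: 1 × 199 = 199
  C–C: 3 × 355 = 1065
  C–H: 10 × 426 = 4260
  Σ(broken) = 5524 kJ
Bonds formed (products):
  C–Br: 1 × 268 = 268
  C–C: 3 × 355 = 1065
  C–H: 9 × 426 = 3834
  H–Br: 1 × 376 = 376
  Σ(formed) = 5543 kJ
ΔH = Σ(broken) − Σ(formed) = 5524 − 5543 = −19 kJ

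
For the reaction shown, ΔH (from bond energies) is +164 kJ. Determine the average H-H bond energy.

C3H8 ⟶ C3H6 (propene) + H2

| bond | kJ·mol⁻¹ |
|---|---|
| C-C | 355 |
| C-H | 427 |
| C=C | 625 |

Let D be the H-H bond energy.
Σ(broken) = 2×355 + 8×427 = 4126
Σ(formed) = 1×355 + 6×427 + 1×625 + 1×D = 3542 + D
ΔH = Σ(broken) − Σ(formed) = (4126) − (3542 + D) = +584 − D
Setting this equal to +164 kJ gives D = 420 kJ/mol.

D(H-H) ≈ 420 kJ/mol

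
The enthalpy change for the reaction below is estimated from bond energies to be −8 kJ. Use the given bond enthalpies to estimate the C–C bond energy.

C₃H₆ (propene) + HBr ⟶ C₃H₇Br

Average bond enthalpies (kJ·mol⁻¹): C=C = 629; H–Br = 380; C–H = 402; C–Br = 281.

D(C–C) ≈ 334 kJ/mol

Let D be the C–C bond energy.
Σ(broken) = 1×D + 6×402 + 1×629 + 1×380 = 3421 + D
Σ(formed) = 1×281 + 2×D + 7×402 = 3095 + 2D
ΔH = Σ(broken) − Σ(formed) = (3421 + D) − (3095 + 2D) = +326 − D
Setting this equal to −8 kJ gives D = 334 kJ/mol.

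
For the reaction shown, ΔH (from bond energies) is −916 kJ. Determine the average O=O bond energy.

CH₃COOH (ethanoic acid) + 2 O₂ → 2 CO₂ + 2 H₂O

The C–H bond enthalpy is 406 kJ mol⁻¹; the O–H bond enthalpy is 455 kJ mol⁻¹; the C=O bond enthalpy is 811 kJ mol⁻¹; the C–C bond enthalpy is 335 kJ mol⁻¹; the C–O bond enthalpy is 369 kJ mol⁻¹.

D(O=O) ≈ 480 kJ/mol

Let D be the O=O bond energy.
Σ(broken) = 1×335 + 3×406 + 1×369 + 1×811 + 1×455 + 2×D = 3188 + 2D
Σ(formed) = 4×811 + 4×455 = 5064
ΔH = Σ(broken) − Σ(formed) = (3188 + 2D) − (5064) = −1876 + 2D
Setting this equal to −916 kJ gives 2D = 960, so D = 480 kJ/mol.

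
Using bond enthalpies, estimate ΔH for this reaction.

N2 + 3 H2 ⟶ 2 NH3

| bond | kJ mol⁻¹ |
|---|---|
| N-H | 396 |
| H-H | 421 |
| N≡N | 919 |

ΔH ≈ −194 kJ

Bonds broken (reactants):
  H-H: 3 × 421 = 1263
  N≡N: 1 × 919 = 919
  Σ(broken) = 2182 kJ
Bonds formed (products):
  N-H: 6 × 396 = 2376
  Σ(formed) = 2376 kJ
ΔH = Σ(broken) − Σ(formed) = 2182 − 2376 = −194 kJ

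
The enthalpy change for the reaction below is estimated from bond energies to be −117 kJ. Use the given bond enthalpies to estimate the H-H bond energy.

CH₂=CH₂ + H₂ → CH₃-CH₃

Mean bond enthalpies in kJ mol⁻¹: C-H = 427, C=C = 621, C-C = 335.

Let D be the H-H bond energy.
Σ(broken) = 4×427 + 1×621 + 1×D = 2329 + D
Σ(formed) = 1×335 + 6×427 = 2897
ΔH = Σ(broken) − Σ(formed) = (2329 + D) − (2897) = −568 + D
Setting this equal to −117 kJ gives D = 451 kJ/mol.

D(H-H) ≈ 451 kJ/mol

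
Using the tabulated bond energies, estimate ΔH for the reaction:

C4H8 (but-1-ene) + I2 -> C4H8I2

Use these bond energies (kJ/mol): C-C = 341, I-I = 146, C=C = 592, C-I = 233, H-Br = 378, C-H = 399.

Bonds broken (reactants):
  C-C: 2 × 341 = 682
  C-H: 8 × 399 = 3192
  C=C: 1 × 592 = 592
  I-I: 1 × 146 = 146
  Σ(broken) = 4612 kJ
Bonds formed (products):
  C-C: 3 × 341 = 1023
  C-H: 8 × 399 = 3192
  C-I: 2 × 233 = 466
  Σ(formed) = 4681 kJ
ΔH = Σ(broken) − Σ(formed) = 4612 − 4681 = −69 kJ

ΔH ≈ −69 kJ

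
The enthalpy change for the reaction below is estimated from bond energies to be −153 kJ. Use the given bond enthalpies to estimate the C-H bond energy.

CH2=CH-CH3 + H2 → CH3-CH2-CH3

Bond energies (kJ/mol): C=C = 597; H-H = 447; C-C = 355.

D(C-H) ≈ 421 kJ/mol

Let D be the C-H bond energy.
Σ(broken) = 1×355 + 6×D + 1×597 + 1×447 = 1399 + 6D
Σ(formed) = 2×355 + 8×D = 710 + 8D
ΔH = Σ(broken) − Σ(formed) = (1399 + 6D) − (710 + 8D) = +689 − 2D
Setting this equal to −153 kJ gives 2D = 842, so D = 421 kJ/mol.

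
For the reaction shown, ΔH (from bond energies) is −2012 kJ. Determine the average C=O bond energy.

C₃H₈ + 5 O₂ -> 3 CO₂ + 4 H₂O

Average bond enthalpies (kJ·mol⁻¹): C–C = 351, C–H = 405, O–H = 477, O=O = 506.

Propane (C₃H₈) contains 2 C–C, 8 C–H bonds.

Let D be the C=O bond energy.
Σ(broken) = 2×351 + 8×405 + 5×506 = 6472
Σ(formed) = 6×D + 8×477 = 3816 + 6D
ΔH = Σ(broken) − Σ(formed) = (6472) − (3816 + 6D) = +2656 − 6D
Setting this equal to −2012 kJ gives 6D = 4668, so D = 778 kJ/mol.

D(C=O) ≈ 778 kJ/mol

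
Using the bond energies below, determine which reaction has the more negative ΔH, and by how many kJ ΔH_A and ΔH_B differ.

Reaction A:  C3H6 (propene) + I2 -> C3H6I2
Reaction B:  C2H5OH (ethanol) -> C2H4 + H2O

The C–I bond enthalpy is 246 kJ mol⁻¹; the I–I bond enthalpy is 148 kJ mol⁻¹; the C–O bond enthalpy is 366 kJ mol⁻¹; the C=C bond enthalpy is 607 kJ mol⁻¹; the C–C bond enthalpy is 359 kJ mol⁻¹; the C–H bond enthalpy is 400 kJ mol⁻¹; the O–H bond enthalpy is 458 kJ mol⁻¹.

Reaction A:
  Bonds broken (reactants):
    C–C: 1 × 359 = 359
    C–H: 6 × 400 = 2400
    C=C: 1 × 607 = 607
    I–I: 1 × 148 = 148
    Σ(broken) = 3514 kJ
  Bonds formed (products):
    C–C: 2 × 359 = 718
    C–H: 6 × 400 = 2400
    C–I: 2 × 246 = 492
    Σ(formed) = 3610 kJ
  ΔH_A = 3514 − 3610 = −96 kJ
Reaction B:
  Bonds broken (reactants):
    C–C: 1 × 359 = 359
    C–H: 5 × 400 = 2000
    C–O: 1 × 366 = 366
    O–H: 1 × 458 = 458
    Σ(broken) = 3183 kJ
  Bonds formed (products):
    C–H: 4 × 400 = 1600
    C=C: 1 × 607 = 607
    O–H: 2 × 458 = 916
    Σ(formed) = 3123 kJ
  ΔH_B = 3183 − 3123 = +60 kJ
ΔH_A − ΔH_B = −156 kJ, so reaction A has the more negative ΔH; |ΔH_A − ΔH_B| = 156 kJ.

Reaction A, by 156 kJ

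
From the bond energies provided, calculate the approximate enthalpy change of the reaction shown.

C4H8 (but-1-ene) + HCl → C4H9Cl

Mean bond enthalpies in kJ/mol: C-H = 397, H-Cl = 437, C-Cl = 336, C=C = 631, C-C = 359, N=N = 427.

Bonds broken (reactants):
  C-C: 2 × 359 = 718
  C-H: 8 × 397 = 3176
  C=C: 1 × 631 = 631
  H-Cl: 1 × 437 = 437
  Σ(broken) = 4962 kJ
Bonds formed (products):
  C-C: 3 × 359 = 1077
  C-Cl: 1 × 336 = 336
  C-H: 9 × 397 = 3573
  Σ(formed) = 4986 kJ
ΔH = Σ(broken) − Σ(formed) = 4962 − 4986 = −24 kJ

ΔH ≈ −24 kJ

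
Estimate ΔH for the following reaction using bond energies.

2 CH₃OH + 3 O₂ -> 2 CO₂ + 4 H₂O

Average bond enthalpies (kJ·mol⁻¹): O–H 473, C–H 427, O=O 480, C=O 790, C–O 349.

Bonds broken (reactants):
  C–H: 6 × 427 = 2562
  C–O: 2 × 349 = 698
  O–H: 2 × 473 = 946
  O=O: 3 × 480 = 1440
  Σ(broken) = 5646 kJ
Bonds formed (products):
  C=O: 4 × 790 = 3160
  O–H: 8 × 473 = 3784
  Σ(formed) = 6944 kJ
ΔH = Σ(broken) − Σ(formed) = 5646 − 6944 = −1298 kJ

ΔH ≈ −1298 kJ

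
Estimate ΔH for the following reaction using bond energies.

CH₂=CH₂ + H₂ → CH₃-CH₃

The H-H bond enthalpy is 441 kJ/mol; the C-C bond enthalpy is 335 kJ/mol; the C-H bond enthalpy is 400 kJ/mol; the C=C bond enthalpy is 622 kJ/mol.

Bonds broken (reactants):
  C-H: 4 × 400 = 1600
  C=C: 1 × 622 = 622
  H-H: 1 × 441 = 441
  Σ(broken) = 2663 kJ
Bonds formed (products):
  C-C: 1 × 335 = 335
  C-H: 6 × 400 = 2400
  Σ(formed) = 2735 kJ
ΔH = Σ(broken) − Σ(formed) = 2663 − 2735 = −72 kJ

ΔH ≈ −72 kJ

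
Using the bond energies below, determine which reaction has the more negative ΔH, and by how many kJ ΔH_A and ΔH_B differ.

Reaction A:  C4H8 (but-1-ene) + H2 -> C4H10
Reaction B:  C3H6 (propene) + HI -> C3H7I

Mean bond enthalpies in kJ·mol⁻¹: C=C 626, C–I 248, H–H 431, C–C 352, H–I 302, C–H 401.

Reaction A:
  Bonds broken (reactants):
    C–C: 2 × 352 = 704
    C–H: 8 × 401 = 3208
    C=C: 1 × 626 = 626
    H–H: 1 × 431 = 431
    Σ(broken) = 4969 kJ
  Bonds formed (products):
    C–C: 3 × 352 = 1056
    C–H: 10 × 401 = 4010
    Σ(formed) = 5066 kJ
  ΔH_A = 4969 − 5066 = −97 kJ
Reaction B:
  Bonds broken (reactants):
    C–C: 1 × 352 = 352
    C–H: 6 × 401 = 2406
    C=C: 1 × 626 = 626
    H–I: 1 × 302 = 302
    Σ(broken) = 3686 kJ
  Bonds formed (products):
    C–C: 2 × 352 = 704
    C–H: 7 × 401 = 2807
    C–I: 1 × 248 = 248
    Σ(formed) = 3759 kJ
  ΔH_B = 3686 − 3759 = −73 kJ
ΔH_A − ΔH_B = −24 kJ, so reaction A has the more negative ΔH; |ΔH_A − ΔH_B| = 24 kJ.

Reaction A, by 24 kJ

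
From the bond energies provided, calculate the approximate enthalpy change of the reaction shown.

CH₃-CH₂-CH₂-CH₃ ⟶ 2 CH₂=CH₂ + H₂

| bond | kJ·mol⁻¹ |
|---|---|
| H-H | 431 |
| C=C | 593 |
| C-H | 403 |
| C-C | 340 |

ΔH ≈ +209 kJ

Bonds broken (reactants):
  C-C: 3 × 340 = 1020
  C-H: 10 × 403 = 4030
  Σ(broken) = 5050 kJ
Bonds formed (products):
  C-H: 8 × 403 = 3224
  C=C: 2 × 593 = 1186
  H-H: 1 × 431 = 431
  Σ(formed) = 4841 kJ
ΔH = Σ(broken) − Σ(formed) = 5050 − 4841 = +209 kJ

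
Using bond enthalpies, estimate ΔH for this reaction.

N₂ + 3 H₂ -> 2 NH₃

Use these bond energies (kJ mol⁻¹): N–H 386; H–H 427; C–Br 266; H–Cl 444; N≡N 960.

Bonds broken (reactants):
  H–H: 3 × 427 = 1281
  N≡N: 1 × 960 = 960
  Σ(broken) = 2241 kJ
Bonds formed (products):
  N–H: 6 × 386 = 2316
  Σ(formed) = 2316 kJ
ΔH = Σ(broken) − Σ(formed) = 2241 − 2316 = −75 kJ

ΔH ≈ −75 kJ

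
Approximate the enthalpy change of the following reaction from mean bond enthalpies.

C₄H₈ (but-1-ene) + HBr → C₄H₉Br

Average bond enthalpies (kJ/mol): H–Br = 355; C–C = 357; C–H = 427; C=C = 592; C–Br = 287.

Bonds broken (reactants):
  C–C: 2 × 357 = 714
  C–H: 8 × 427 = 3416
  C=C: 1 × 592 = 592
  H–Br: 1 × 355 = 355
  Σ(broken) = 5077 kJ
Bonds formed (products):
  C–Br: 1 × 287 = 287
  C–C: 3 × 357 = 1071
  C–H: 9 × 427 = 3843
  Σ(formed) = 5201 kJ
ΔH = Σ(broken) − Σ(formed) = 5077 − 5201 = −124 kJ

ΔH ≈ −124 kJ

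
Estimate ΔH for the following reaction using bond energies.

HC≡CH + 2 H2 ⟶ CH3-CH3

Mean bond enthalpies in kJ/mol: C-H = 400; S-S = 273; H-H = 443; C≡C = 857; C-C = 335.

ΔH ≈ −192 kJ

Bonds broken (reactants):
  C≡C: 1 × 857 = 857
  C-H: 2 × 400 = 800
  H-H: 2 × 443 = 886
  Σ(broken) = 2543 kJ
Bonds formed (products):
  C-C: 1 × 335 = 335
  C-H: 6 × 400 = 2400
  Σ(formed) = 2735 kJ
ΔH = Σ(broken) − Σ(formed) = 2543 − 2735 = −192 kJ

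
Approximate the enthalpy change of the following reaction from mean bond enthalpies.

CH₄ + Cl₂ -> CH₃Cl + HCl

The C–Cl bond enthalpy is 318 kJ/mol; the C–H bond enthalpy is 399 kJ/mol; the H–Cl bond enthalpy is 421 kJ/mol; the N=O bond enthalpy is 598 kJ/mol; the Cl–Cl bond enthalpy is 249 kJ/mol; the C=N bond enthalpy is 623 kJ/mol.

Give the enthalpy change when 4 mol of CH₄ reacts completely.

ΔH = −364 kJ

Bonds broken (reactants):
  C–H: 4 × 399 = 1596
  Cl–Cl: 1 × 249 = 249
  Σ(broken) = 1845 kJ
Bonds formed (products):
  C–Cl: 1 × 318 = 318
  C–H: 3 × 399 = 1197
  H–Cl: 1 × 421 = 421
  Σ(formed) = 1936 kJ
ΔH = Σ(broken) − Σ(formed) = 1845 − 1936 = −91 kJ
For 4× the reaction as written: 4 × (−91) = −364 kJ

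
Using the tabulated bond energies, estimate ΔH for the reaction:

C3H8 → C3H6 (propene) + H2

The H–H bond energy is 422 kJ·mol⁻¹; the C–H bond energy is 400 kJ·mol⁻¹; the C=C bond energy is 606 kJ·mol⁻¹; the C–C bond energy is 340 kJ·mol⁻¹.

Bonds broken (reactants):
  C–C: 2 × 340 = 680
  C–H: 8 × 400 = 3200
  Σ(broken) = 3880 kJ
Bonds formed (products):
  C–C: 1 × 340 = 340
  C–H: 6 × 400 = 2400
  C=C: 1 × 606 = 606
  H–H: 1 × 422 = 422
  Σ(formed) = 3768 kJ
ΔH = Σ(broken) − Σ(formed) = 3880 − 3768 = +112 kJ

ΔH ≈ +112 kJ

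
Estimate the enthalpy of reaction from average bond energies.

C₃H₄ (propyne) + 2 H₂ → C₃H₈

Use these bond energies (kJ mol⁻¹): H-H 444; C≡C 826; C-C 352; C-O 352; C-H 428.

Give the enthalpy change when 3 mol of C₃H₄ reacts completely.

ΔH = −1050 kJ

Bonds broken (reactants):
  C≡C: 1 × 826 = 826
  C-C: 1 × 352 = 352
  C-H: 4 × 428 = 1712
  H-H: 2 × 444 = 888
  Σ(broken) = 3778 kJ
Bonds formed (products):
  C-C: 2 × 352 = 704
  C-H: 8 × 428 = 3424
  Σ(formed) = 4128 kJ
ΔH = Σ(broken) − Σ(formed) = 3778 − 4128 = −350 kJ
For 3× the reaction as written: 3 × (−350) = −1050 kJ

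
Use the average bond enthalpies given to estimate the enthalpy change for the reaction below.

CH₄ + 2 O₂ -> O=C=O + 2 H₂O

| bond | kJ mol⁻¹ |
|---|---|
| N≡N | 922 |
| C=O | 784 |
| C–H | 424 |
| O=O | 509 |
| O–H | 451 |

Bonds broken (reactants):
  C–H: 4 × 424 = 1696
  O=O: 2 × 509 = 1018
  Σ(broken) = 2714 kJ
Bonds formed (products):
  C=O: 2 × 784 = 1568
  O–H: 4 × 451 = 1804
  Σ(formed) = 3372 kJ
ΔH = Σ(broken) − Σ(formed) = 2714 − 3372 = −658 kJ

ΔH ≈ −658 kJ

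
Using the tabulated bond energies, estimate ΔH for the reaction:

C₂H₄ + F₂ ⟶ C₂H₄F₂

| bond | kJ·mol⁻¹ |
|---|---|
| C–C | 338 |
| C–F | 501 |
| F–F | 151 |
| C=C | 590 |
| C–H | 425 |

ΔH ≈ −599 kJ

Bonds broken (reactants):
  C–H: 4 × 425 = 1700
  C=C: 1 × 590 = 590
  F–F: 1 × 151 = 151
  Σ(broken) = 2441 kJ
Bonds formed (products):
  C–C: 1 × 338 = 338
  C–F: 2 × 501 = 1002
  C–H: 4 × 425 = 1700
  Σ(formed) = 3040 kJ
ΔH = Σ(broken) − Σ(formed) = 2441 − 3040 = −599 kJ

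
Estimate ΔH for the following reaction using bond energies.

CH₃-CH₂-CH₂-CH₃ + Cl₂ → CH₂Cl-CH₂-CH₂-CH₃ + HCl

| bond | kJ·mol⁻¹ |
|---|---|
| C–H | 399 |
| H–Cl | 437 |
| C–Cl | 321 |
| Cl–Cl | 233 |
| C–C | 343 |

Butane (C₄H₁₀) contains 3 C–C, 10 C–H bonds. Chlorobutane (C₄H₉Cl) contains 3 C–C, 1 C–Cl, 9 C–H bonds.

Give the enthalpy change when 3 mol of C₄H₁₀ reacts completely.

Bonds broken (reactants):
  C–C: 3 × 343 = 1029
  C–H: 10 × 399 = 3990
  Cl–Cl: 1 × 233 = 233
  Σ(broken) = 5252 kJ
Bonds formed (products):
  C–C: 3 × 343 = 1029
  C–Cl: 1 × 321 = 321
  C–H: 9 × 399 = 3591
  H–Cl: 1 × 437 = 437
  Σ(formed) = 5378 kJ
ΔH = Σ(broken) − Σ(formed) = 5252 − 5378 = −126 kJ
For 3× the reaction as written: 3 × (−126) = −378 kJ

ΔH = −378 kJ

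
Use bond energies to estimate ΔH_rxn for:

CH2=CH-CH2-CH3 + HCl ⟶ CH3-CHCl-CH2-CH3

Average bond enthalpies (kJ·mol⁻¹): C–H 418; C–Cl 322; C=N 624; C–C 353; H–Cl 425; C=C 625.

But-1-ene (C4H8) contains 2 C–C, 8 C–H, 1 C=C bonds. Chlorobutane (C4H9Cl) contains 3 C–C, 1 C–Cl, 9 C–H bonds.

ΔH ≈ −43 kJ

Bonds broken (reactants):
  C–C: 2 × 353 = 706
  C–H: 8 × 418 = 3344
  C=C: 1 × 625 = 625
  H–Cl: 1 × 425 = 425
  Σ(broken) = 5100 kJ
Bonds formed (products):
  C–C: 3 × 353 = 1059
  C–Cl: 1 × 322 = 322
  C–H: 9 × 418 = 3762
  Σ(formed) = 5143 kJ
ΔH = Σ(broken) − Σ(formed) = 5100 − 5143 = −43 kJ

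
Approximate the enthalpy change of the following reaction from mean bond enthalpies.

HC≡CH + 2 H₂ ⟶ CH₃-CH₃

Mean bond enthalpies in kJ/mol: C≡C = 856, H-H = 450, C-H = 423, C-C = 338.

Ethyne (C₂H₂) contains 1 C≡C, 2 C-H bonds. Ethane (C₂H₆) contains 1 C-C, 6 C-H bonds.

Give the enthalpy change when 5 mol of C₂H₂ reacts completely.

ΔH = −1370 kJ

Bonds broken (reactants):
  C≡C: 1 × 856 = 856
  C-H: 2 × 423 = 846
  H-H: 2 × 450 = 900
  Σ(broken) = 2602 kJ
Bonds formed (products):
  C-C: 1 × 338 = 338
  C-H: 6 × 423 = 2538
  Σ(formed) = 2876 kJ
ΔH = Σ(broken) − Σ(formed) = 2602 − 2876 = −274 kJ
For 5× the reaction as written: 5 × (−274) = −1370 kJ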